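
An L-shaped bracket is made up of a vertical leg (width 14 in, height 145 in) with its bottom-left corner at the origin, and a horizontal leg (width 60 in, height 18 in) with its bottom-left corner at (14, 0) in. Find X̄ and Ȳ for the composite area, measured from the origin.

X̄ = 19.85 in, Ȳ = 50.45 in

Part | A | x̄ᵢ | ȳᵢ | A·x̄ᵢ | A·ȳᵢ
vertical leg | 2030.00 | 7.00 | 72.50 | 14210.00 | 147175.00
horizontal leg | 1080.00 | 44.00 | 9.00 | 47520.00 | 9720.00
Σ | 3110.00 |  |  | 61730.00 | 156895.00
X̄ = 61730.00 / 3110.00 = 19.85 in
Ȳ = 156895.00 / 3110.00 = 50.45 in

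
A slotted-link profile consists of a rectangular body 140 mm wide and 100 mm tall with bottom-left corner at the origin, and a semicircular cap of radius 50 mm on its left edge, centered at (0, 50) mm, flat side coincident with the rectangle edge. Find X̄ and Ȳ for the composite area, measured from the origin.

X̄ = 50.02 mm, Ȳ = 50.00 mm

rectangular body: A = 140 × 100 = 14000.00, centroid at (70.00, 50.00).
semicircular end: A = ½π·50² = 3926.99, centroid at (-21.22, 50.00).
ΣA = 17926.99 mm²
ΣAX̄ = (14000.00)(70.00) + (3926.99)(-21.22) = 896666.67 mm³
ΣAȲ = (14000.00)(50.00) + (3926.99)(50.00) = 896349.54 mm³
X̄ = 896666.67 / 17926.99 = 50.02 mm
Ȳ = 896349.54 / 17926.99 = 50.00 mm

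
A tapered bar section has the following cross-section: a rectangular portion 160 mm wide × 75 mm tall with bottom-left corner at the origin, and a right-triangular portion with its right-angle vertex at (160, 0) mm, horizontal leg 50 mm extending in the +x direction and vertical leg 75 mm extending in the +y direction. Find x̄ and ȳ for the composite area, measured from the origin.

rectangular portion: A = 160 × 75 = 12000.00, centroid at (80.00, 37.50).
triangular portion: A = ½·50·75 = 1875.00, centroid at (176.67, 25.00).
ΣA = 13875.00 mm², ΣAx̄ = 1291250.00 mm³, ΣAȳ = 496875.00 mm³.
x̄ = 1291250.00/13875.00 = 93.06 mm; ȳ = 496875.00/13875.00 = 35.81 mm.

x̄ = 93.06 mm, ȳ = 35.81 mm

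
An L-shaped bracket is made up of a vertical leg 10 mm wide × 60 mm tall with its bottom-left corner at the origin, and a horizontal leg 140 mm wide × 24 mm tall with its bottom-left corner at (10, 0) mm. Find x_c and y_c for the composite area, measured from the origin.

x_c = 68.64 mm, y_c = 14.73 mm

vertical leg: A = 10 × 60 = 600.00, centroid at (5.00, 30.00).
horizontal leg: A = 140 × 24 = 3360.00, centroid at (80.00, 12.00).
ΣA = 3960.00 mm², ΣAx_c = 271800.00 mm³, ΣAy_c = 58320.00 mm³.
x_c = 271800.00/3960.00 = 68.64 mm; y_c = 58320.00/3960.00 = 14.73 mm.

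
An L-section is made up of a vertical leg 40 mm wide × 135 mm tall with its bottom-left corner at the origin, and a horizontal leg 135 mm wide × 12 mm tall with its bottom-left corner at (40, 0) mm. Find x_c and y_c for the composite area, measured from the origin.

x_c = 40.19 mm, y_c = 53.31 mm

vertical leg: A = 40 × 135 = 5400.00, centroid at (20.00, 67.50).
horizontal leg: A = 135 × 12 = 1620.00, centroid at (107.50, 6.00).
ΣA = 7020.00 mm²
ΣAx_c = (5400.00)(20.00) + (1620.00)(107.50) = 282150.00 mm³
ΣAy_c = (5400.00)(67.50) + (1620.00)(6.00) = 374220.00 mm³
x_c = 282150.00 / 7020.00 = 40.19 mm
y_c = 374220.00 / 7020.00 = 53.31 mm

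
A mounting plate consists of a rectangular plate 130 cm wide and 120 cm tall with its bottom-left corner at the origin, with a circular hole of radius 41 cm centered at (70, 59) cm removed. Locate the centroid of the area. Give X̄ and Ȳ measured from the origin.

X̄ = 62.44 cm, Ȳ = 60.51 cm

plate: A = 130 × 120 = 15600.00, centroid at (65.00, 60.00).
hole: A = −π·41² = -5281.02, centroid at (70.00, 59.00).
ΣA = 10318.98 cm²
ΣAX̄ = (15600.00)(65.00) + (-5281.02)(70.00) = 644328.79 cm³
ΣAȲ = (15600.00)(60.00) + (-5281.02)(59.00) = 624419.98 cm³
X̄ = 644328.79 / 10318.98 = 62.44 cm
Ȳ = 624419.98 / 10318.98 = 60.51 cm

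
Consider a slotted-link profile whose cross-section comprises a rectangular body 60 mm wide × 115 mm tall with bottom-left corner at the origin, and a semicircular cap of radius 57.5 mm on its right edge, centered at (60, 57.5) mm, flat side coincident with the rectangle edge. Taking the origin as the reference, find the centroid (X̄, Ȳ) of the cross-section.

X̄ = 53.36 mm, Ȳ = 57.50 mm

rectangular body: A = 60 × 115 = 6900.00, centroid at (30.00, 57.50).
semicircular end: A = ½π·57.5² = 5193.45, centroid at (84.40, 57.50).
ΣA = 12093.45 mm², ΣAX̄ = 645346.30 mm³, ΣAȲ = 695373.11 mm³.
X̄ = 645346.30/12093.45 = 53.36 mm; Ȳ = 695373.11/12093.45 = 57.50 mm.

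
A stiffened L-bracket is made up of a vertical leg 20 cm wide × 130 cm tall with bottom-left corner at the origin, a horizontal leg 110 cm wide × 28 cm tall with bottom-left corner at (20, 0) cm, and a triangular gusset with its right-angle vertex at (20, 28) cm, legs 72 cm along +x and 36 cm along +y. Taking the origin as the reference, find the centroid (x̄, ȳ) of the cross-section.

x̄ = 45.01 cm, ȳ = 37.84 cm

vertical leg: A = 20 × 130 = 2600.00, centroid at (10.00, 65.00).
horizontal leg: A = 110 × 28 = 3080.00, centroid at (75.00, 14.00).
gusset: A = ½·72·36 = 1296.00, centroid at (44.00, 40.00).
ΣA = 6976.00 cm², ΣAx̄ = 314024.00 cm³, ΣAȳ = 263960.00 cm³.
x̄ = 314024.00/6976.00 = 45.01 cm; ȳ = 263960.00/6976.00 = 37.84 cm.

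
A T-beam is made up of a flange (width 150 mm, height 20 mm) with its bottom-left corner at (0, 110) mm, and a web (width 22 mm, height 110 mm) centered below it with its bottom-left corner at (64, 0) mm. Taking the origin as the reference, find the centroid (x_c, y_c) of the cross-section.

Part | A | x̄ᵢ | ȳᵢ | A·x̄ᵢ | A·ȳᵢ
web | 2420.00 | 75.00 | 55.00 | 181500.00 | 133100.00
flange | 3000.00 | 75.00 | 120.00 | 225000.00 | 360000.00
Σ | 5420.00 |  |  | 406500.00 | 493100.00
x_c = 406500.00 / 5420.00 = 75.00 mm
y_c = 493100.00 / 5420.00 = 90.98 mm

x_c = 75.00 mm, y_c = 90.98 mm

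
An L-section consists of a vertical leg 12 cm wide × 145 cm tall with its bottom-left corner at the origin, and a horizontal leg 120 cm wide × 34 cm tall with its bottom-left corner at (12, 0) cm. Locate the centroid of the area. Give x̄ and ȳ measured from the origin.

x̄ = 52.27 cm, ȳ = 33.59 cm

vertical leg: A = 12 × 145 = 1740.00, centroid at (6.00, 72.50).
horizontal leg: A = 120 × 34 = 4080.00, centroid at (72.00, 17.00).
ΣA = 5820.00 cm²
ΣAx̄ = (1740.00)(6.00) + (4080.00)(72.00) = 304200.00 cm³
ΣAȳ = (1740.00)(72.50) + (4080.00)(17.00) = 195510.00 cm³
x̄ = 304200.00 / 5820.00 = 52.27 cm
ȳ = 195510.00 / 5820.00 = 33.59 cm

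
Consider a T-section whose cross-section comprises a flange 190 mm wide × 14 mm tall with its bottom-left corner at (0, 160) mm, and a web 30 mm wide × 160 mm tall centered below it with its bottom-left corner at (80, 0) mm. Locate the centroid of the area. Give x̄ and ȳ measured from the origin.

x̄ = 95.00 mm, ȳ = 111.02 mm

Part | A | x̄ᵢ | ȳᵢ | A·x̄ᵢ | A·ȳᵢ
web | 4800.00 | 95.00 | 80.00 | 456000.00 | 384000.00
flange | 2660.00 | 95.00 | 167.00 | 252700.00 | 444220.00
Σ | 7460.00 |  |  | 708700.00 | 828220.00
x̄ = 708700.00 / 7460.00 = 95.00 mm
ȳ = 828220.00 / 7460.00 = 111.02 mm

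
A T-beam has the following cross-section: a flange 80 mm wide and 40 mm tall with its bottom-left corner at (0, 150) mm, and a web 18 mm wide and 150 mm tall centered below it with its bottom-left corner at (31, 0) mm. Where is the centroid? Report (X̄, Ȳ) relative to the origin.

web: A = 18 × 150 = 2700.00, centroid at (40.00, 75.00).
flange: A = 80 × 40 = 3200.00, centroid at (40.00, 170.00).
ΣA = 5900.00 mm²
ΣAX̄ = (2700.00)(40.00) + (3200.00)(40.00) = 236000.00 mm³
ΣAȲ = (2700.00)(75.00) + (3200.00)(170.00) = 746500.00 mm³
X̄ = 236000.00 / 5900.00 = 40.00 mm
Ȳ = 746500.00 / 5900.00 = 126.53 mm

X̄ = 40.00 mm, Ȳ = 126.53 mm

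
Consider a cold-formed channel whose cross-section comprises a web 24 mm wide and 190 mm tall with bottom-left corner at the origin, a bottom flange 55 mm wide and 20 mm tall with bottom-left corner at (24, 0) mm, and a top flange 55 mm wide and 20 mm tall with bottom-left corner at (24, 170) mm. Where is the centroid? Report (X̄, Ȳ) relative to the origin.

web: A = 24 × 190 = 4560.00, centroid at (12.00, 95.00).
bottom flange: A = 55 × 20 = 1100.00, centroid at (51.50, 10.00).
top flange: A = 55 × 20 = 1100.00, centroid at (51.50, 180.00).
ΣA = 6760.00 mm², ΣAX̄ = 168020.00 mm³, ΣAȲ = 642200.00 mm³.
X̄ = 168020.00/6760.00 = 24.86 mm; Ȳ = 642200.00/6760.00 = 95.00 mm.

X̄ = 24.86 mm, Ȳ = 95.00 mm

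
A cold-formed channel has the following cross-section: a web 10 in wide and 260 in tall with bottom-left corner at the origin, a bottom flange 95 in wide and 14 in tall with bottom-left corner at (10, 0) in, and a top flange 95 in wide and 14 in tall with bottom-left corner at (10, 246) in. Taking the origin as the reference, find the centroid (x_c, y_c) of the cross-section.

Part | A | x̄ᵢ | ȳᵢ | A·x̄ᵢ | A·ȳᵢ
web | 2600.00 | 5.00 | 130.00 | 13000.00 | 338000.00
bottom flange | 1330.00 | 57.50 | 7.00 | 76475.00 | 9310.00
top flange | 1330.00 | 57.50 | 253.00 | 76475.00 | 336490.00
Σ | 5260.00 |  |  | 165950.00 | 683800.00
x_c = 165950.00 / 5260.00 = 31.55 in
y_c = 683800.00 / 5260.00 = 130.00 in

x_c = 31.55 in, y_c = 130.00 in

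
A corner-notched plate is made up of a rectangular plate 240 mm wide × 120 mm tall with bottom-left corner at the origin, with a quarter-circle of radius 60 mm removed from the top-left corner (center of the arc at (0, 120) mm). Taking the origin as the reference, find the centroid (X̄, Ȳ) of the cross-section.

Part | A | x̄ᵢ | ȳᵢ | A·x̄ᵢ | A·ȳᵢ
plate | 28800.00 | 120.00 | 60.00 | 3456000.00 | 1728000.00
removed quarter-circle | -2827.43 | 25.46 | 94.54 | -72000.00 | -267292.01
Σ | 25972.57 |  |  | 3384000.00 | 1460707.99
X̄ = 3384000.00 / 25972.57 = 130.29 mm
Ȳ = 1460707.99 / 25972.57 = 56.24 mm

X̄ = 130.29 mm, Ȳ = 56.24 mm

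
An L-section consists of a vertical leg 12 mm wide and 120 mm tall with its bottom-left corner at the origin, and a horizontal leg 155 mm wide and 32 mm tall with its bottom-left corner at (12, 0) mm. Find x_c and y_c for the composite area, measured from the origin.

x_c = 70.71 mm, y_c = 25.90 mm

Part | A | x̄ᵢ | ȳᵢ | A·x̄ᵢ | A·ȳᵢ
vertical leg | 1440.00 | 6.00 | 60.00 | 8640.00 | 86400.00
horizontal leg | 4960.00 | 89.50 | 16.00 | 443920.00 | 79360.00
Σ | 6400.00 |  |  | 452560.00 | 165760.00
x_c = 452560.00 / 6400.00 = 70.71 mm
y_c = 165760.00 / 6400.00 = 25.90 mm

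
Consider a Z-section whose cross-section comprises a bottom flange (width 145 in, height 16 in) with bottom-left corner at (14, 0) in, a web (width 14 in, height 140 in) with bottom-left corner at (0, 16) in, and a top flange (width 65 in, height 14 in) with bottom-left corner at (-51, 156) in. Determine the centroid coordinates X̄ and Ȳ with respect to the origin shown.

bottom flange: A = 145 × 16 = 2320.00, centroid at (86.50, 8.00).
web: A = 14 × 140 = 1960.00, centroid at (7.00, 86.00).
top flange: A = 65 × 14 = 910.00, centroid at (-18.50, 163.00).
ΣA = 5190.00 in², ΣAX̄ = 197565.00 in³, ΣAȲ = 335450.00 in³.
X̄ = 197565.00/5190.00 = 38.07 in; Ȳ = 335450.00/5190.00 = 64.63 in.

X̄ = 38.07 in, Ȳ = 64.63 in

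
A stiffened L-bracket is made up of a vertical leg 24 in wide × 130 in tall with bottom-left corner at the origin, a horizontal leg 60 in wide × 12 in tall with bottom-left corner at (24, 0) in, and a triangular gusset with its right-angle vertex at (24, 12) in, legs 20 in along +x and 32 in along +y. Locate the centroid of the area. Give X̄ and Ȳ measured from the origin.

X̄ = 20.71 in, Ȳ = 51.53 in

vertical leg: A = 24 × 130 = 3120.00, centroid at (12.00, 65.00).
horizontal leg: A = 60 × 12 = 720.00, centroid at (54.00, 6.00).
gusset: A = ½·20·32 = 320.00, centroid at (30.67, 22.67).
ΣA = 4160.00 in²
ΣAX̄ = (3120.00)(12.00) + (720.00)(54.00) + (320.00)(30.67) = 86133.33 in³
ΣAȲ = (3120.00)(65.00) + (720.00)(6.00) + (320.00)(22.67) = 214373.33 in³
X̄ = 86133.33 / 4160.00 = 20.71 in
Ȳ = 214373.33 / 4160.00 = 51.53 in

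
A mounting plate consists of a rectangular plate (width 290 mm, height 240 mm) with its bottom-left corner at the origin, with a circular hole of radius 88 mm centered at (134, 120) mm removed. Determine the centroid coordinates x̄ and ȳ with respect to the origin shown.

x̄ = 150.91 mm, ȳ = 120.00 mm

plate: A = 290 × 240 = 69600.00, centroid at (145.00, 120.00).
hole: A = −π·88² = -24328.49, centroid at (134.00, 120.00).
ΣA = 45271.51 mm²
ΣAx̄ = (69600.00)(145.00) + (-24328.49)(134.00) = 6831981.87 mm³
ΣAȳ = (69600.00)(120.00) + (-24328.49)(120.00) = 5432580.78 mm³
x̄ = 6831981.87 / 45271.51 = 150.91 mm
ȳ = 5432580.78 / 45271.51 = 120.00 mm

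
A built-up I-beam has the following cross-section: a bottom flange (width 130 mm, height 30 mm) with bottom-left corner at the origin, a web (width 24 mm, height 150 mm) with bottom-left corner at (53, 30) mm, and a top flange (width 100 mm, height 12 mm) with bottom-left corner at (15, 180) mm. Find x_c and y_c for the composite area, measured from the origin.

x_c = 65.00 mm, y_c = 75.83 mm

Part | A | x̄ᵢ | ȳᵢ | A·x̄ᵢ | A·ȳᵢ
bottom flange | 3900.00 | 65.00 | 15.00 | 253500.00 | 58500.00
web | 3600.00 | 65.00 | 105.00 | 234000.00 | 378000.00
top flange | 1200.00 | 65.00 | 186.00 | 78000.00 | 223200.00
Σ | 8700.00 |  |  | 565500.00 | 659700.00
x_c = 565500.00 / 8700.00 = 65.00 mm
y_c = 659700.00 / 8700.00 = 75.83 mm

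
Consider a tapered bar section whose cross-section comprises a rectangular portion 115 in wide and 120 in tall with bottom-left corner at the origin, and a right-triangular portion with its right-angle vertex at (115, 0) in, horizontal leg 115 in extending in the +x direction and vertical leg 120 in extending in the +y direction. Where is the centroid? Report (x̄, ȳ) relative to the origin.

x̄ = 89.44 in, ȳ = 53.33 in

rectangular portion: A = 115 × 120 = 13800.00, centroid at (57.50, 60.00).
triangular portion: A = ½·115·120 = 6900.00, centroid at (153.33, 40.00).
ΣA = 20700.00 in²
ΣAx̄ = (13800.00)(57.50) + (6900.00)(153.33) = 1851500.00 in³
ΣAȳ = (13800.00)(60.00) + (6900.00)(40.00) = 1104000.00 in³
x̄ = 1851500.00 / 20700.00 = 89.44 in
ȳ = 1104000.00 / 20700.00 = 53.33 in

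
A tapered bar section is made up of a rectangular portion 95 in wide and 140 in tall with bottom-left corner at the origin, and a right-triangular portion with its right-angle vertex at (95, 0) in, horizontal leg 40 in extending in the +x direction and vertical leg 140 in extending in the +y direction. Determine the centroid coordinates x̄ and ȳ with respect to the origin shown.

Part | A | x̄ᵢ | ȳᵢ | A·x̄ᵢ | A·ȳᵢ
rectangular portion | 13300.00 | 47.50 | 70.00 | 631750.00 | 931000.00
triangular portion | 2800.00 | 108.33 | 46.67 | 303333.33 | 130666.67
Σ | 16100.00 |  |  | 935083.33 | 1061666.67
x̄ = 935083.33 / 16100.00 = 58.08 in
ȳ = 1061666.67 / 16100.00 = 65.94 in

x̄ = 58.08 in, ȳ = 65.94 in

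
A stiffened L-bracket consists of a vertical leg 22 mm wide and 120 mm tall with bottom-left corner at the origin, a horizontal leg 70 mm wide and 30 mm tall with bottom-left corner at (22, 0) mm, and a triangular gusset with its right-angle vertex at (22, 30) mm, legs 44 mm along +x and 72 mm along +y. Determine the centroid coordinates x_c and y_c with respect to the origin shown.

vertical leg: A = 22 × 120 = 2640.00, centroid at (11.00, 60.00).
horizontal leg: A = 70 × 30 = 2100.00, centroid at (57.00, 15.00).
gusset: A = ½·44·72 = 1584.00, centroid at (36.67, 54.00).
ΣA = 6324.00 mm², ΣAx_c = 206820.00 mm³, ΣAy_c = 275436.00 mm³.
x_c = 206820.00/6324.00 = 32.70 mm; y_c = 275436.00/6324.00 = 43.55 mm.

x_c = 32.70 mm, y_c = 43.55 mm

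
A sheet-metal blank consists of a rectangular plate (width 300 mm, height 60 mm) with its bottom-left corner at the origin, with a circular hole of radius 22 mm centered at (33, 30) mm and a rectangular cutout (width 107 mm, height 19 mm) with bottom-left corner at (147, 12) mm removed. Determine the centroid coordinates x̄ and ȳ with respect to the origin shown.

plate: A = 300 × 60 = 18000.00, centroid at (150.00, 30.00).
hole 1: A = −π·22² = -1520.53, centroid at (33.00, 30.00).
hole 2: A = −(107 × 19) = -2033.00, centroid at (200.50, 21.50).
ΣA = 14446.47 mm², ΣAx̄ = 2242205.98 mm³, ΣAȳ = 450674.57 mm³.
x̄ = 2242205.98/14446.47 = 155.21 mm; ȳ = 450674.57/14446.47 = 31.20 mm.

x̄ = 155.21 mm, ȳ = 31.20 mm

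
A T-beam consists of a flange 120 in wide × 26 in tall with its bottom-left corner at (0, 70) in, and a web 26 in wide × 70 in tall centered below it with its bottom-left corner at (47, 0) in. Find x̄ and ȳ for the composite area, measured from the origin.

Part | A | x̄ᵢ | ȳᵢ | A·x̄ᵢ | A·ȳᵢ
web | 1820.00 | 60.00 | 35.00 | 109200.00 | 63700.00
flange | 3120.00 | 60.00 | 83.00 | 187200.00 | 258960.00
Σ | 4940.00 |  |  | 296400.00 | 322660.00
x̄ = 296400.00 / 4940.00 = 60.00 in
ȳ = 322660.00 / 4940.00 = 65.32 in

x̄ = 60.00 in, ȳ = 65.32 in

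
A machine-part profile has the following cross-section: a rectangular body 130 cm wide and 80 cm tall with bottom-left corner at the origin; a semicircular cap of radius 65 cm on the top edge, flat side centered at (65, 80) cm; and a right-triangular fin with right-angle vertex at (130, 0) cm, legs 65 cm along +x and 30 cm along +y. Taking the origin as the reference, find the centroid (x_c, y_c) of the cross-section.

x_c = 69.69 cm, y_c = 63.28 cm

rectangular body: A = 130 × 80 = 10400.00, centroid at (65.00, 40.00).
semicircular top: A = ½π·65² = 6636.61, centroid at (65.00, 107.59).
triangular fin: A = ½·65·30 = 975.00, centroid at (151.67, 10.00).
ΣA = 18011.61 cm²
ΣAx_c = (10400.00)(65.00) + (6636.61)(65.00) + (975.00)(151.67) = 1255254.94 cm³
ΣAy_c = (10400.00)(40.00) + (6636.61)(107.59) + (975.00)(10.00) = 1139762.49 cm³
x_c = 1255254.94 / 18011.61 = 69.69 cm
y_c = 1139762.49 / 18011.61 = 63.28 cm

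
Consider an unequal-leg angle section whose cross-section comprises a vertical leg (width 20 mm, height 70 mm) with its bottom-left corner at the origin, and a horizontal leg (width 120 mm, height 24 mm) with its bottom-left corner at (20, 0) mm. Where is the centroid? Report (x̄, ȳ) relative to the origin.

vertical leg: A = 20 × 70 = 1400.00, centroid at (10.00, 35.00).
horizontal leg: A = 120 × 24 = 2880.00, centroid at (80.00, 12.00).
ΣA = 4280.00 mm²
ΣAx̄ = (1400.00)(10.00) + (2880.00)(80.00) = 244400.00 mm³
ΣAȳ = (1400.00)(35.00) + (2880.00)(12.00) = 83560.00 mm³
x̄ = 244400.00 / 4280.00 = 57.10 mm
ȳ = 83560.00 / 4280.00 = 19.52 mm

x̄ = 57.10 mm, ȳ = 19.52 mm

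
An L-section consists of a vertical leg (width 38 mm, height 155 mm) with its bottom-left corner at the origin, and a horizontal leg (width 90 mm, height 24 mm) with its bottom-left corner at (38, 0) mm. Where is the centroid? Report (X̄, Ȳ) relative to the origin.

vertical leg: A = 38 × 155 = 5890.00, centroid at (19.00, 77.50).
horizontal leg: A = 90 × 24 = 2160.00, centroid at (83.00, 12.00).
ΣA = 8050.00 mm², ΣAX̄ = 291190.00 mm³, ΣAȲ = 482395.00 mm³.
X̄ = 291190.00/8050.00 = 36.17 mm; Ȳ = 482395.00/8050.00 = 59.92 mm.

X̄ = 36.17 mm, Ȳ = 59.92 mm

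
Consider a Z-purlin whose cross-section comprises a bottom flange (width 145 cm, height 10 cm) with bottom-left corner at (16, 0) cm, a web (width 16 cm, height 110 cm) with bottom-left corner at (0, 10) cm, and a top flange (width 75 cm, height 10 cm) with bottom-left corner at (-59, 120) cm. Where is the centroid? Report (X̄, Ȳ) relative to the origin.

X̄ = 31.89 cm, Ȳ = 54.39 cm

bottom flange: A = 145 × 10 = 1450.00, centroid at (88.50, 5.00).
web: A = 16 × 110 = 1760.00, centroid at (8.00, 65.00).
top flange: A = 75 × 10 = 750.00, centroid at (-21.50, 125.00).
ΣA = 3960.00 cm², ΣAX̄ = 126280.00 cm³, ΣAȲ = 215400.00 cm³.
X̄ = 126280.00/3960.00 = 31.89 cm; Ȳ = 215400.00/3960.00 = 54.39 cm.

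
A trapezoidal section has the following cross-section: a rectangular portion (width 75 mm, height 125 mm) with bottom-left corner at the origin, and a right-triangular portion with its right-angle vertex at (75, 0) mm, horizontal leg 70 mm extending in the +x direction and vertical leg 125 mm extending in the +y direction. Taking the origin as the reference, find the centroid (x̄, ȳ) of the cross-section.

x̄ = 56.86 mm, ȳ = 55.87 mm

rectangular portion: A = 75 × 125 = 9375.00, centroid at (37.50, 62.50).
triangular portion: A = ½·70·125 = 4375.00, centroid at (98.33, 41.67).
ΣA = 13750.00 mm²
ΣAx̄ = (9375.00)(37.50) + (4375.00)(98.33) = 781770.83 mm³
ΣAȳ = (9375.00)(62.50) + (4375.00)(41.67) = 768229.17 mm³
x̄ = 781770.83 / 13750.00 = 56.86 mm
ȳ = 768229.17 / 13750.00 = 55.87 mm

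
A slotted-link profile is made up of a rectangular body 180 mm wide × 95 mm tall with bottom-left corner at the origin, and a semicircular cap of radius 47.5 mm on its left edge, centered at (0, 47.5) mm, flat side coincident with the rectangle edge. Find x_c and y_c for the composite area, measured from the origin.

x_c = 71.09 mm, y_c = 47.50 mm

rectangular body: A = 180 × 95 = 17100.00, centroid at (90.00, 47.50).
semicircular end: A = ½π·47.5² = 3544.11, centroid at (-20.16, 47.50).
ΣA = 20644.11 mm², ΣAx_c = 1467552.08 mm³, ΣAy_c = 980595.19 mm³.
x_c = 1467552.08/20644.11 = 71.09 mm; y_c = 980595.19/20644.11 = 47.50 mm.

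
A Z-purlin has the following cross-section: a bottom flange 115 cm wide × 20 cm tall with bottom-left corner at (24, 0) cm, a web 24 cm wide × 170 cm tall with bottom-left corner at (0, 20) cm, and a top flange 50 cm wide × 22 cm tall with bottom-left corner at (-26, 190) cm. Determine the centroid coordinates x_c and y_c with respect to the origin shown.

x_c = 31.46 cm, y_c = 89.91 cm

bottom flange: A = 115 × 20 = 2300.00, centroid at (81.50, 10.00).
web: A = 24 × 170 = 4080.00, centroid at (12.00, 105.00).
top flange: A = 50 × 22 = 1100.00, centroid at (-1.00, 201.00).
ΣA = 7480.00 cm²
ΣAx_c = (2300.00)(81.50) + (4080.00)(12.00) + (1100.00)(-1.00) = 235310.00 cm³
ΣAy_c = (2300.00)(10.00) + (4080.00)(105.00) + (1100.00)(201.00) = 672500.00 cm³
x_c = 235310.00 / 7480.00 = 31.46 cm
y_c = 672500.00 / 7480.00 = 89.91 cm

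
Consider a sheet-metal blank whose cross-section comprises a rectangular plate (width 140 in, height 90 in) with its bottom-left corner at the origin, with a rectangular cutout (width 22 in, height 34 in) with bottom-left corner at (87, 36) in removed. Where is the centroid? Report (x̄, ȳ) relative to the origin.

x̄ = 68.23 in, ȳ = 44.50 in

plate: A = 140 × 90 = 12600.00, centroid at (70.00, 45.00).
hole: A = −(22 × 34) = -748.00, centroid at (98.00, 53.00).
ΣA = 11852.00 in², ΣAx̄ = 808696.00 in³, ΣAȳ = 527356.00 in³.
x̄ = 808696.00/11852.00 = 68.23 in; ȳ = 527356.00/11852.00 = 44.50 in.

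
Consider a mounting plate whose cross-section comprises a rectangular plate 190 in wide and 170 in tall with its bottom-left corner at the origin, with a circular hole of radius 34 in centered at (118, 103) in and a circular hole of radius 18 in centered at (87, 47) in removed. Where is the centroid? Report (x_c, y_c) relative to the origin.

plate: A = 190 × 170 = 32300.00, centroid at (95.00, 85.00).
hole 1: A = −π·34² = -3631.68, centroid at (118.00, 103.00).
hole 2: A = −π·18² = -1017.88, centroid at (87.00, 47.00).
ΣA = 27650.44 in², ΣAx_c = 2551406.42 in³, ΣAy_c = 2323596.67 in³.
x_c = 2551406.42/27650.44 = 92.27 in; y_c = 2323596.67/27650.44 = 84.03 in.

x_c = 92.27 in, y_c = 84.03 in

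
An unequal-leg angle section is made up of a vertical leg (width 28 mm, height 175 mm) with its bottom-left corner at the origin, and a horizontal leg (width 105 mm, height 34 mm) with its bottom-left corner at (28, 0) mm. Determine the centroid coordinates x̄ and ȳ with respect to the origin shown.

vertical leg: A = 28 × 175 = 4900.00, centroid at (14.00, 87.50).
horizontal leg: A = 105 × 34 = 3570.00, centroid at (80.50, 17.00).
ΣA = 8470.00 mm², ΣAx̄ = 355985.00 mm³, ΣAȳ = 489440.00 mm³.
x̄ = 355985.00/8470.00 = 42.03 mm; ȳ = 489440.00/8470.00 = 57.79 mm.

x̄ = 42.03 mm, ȳ = 57.79 mm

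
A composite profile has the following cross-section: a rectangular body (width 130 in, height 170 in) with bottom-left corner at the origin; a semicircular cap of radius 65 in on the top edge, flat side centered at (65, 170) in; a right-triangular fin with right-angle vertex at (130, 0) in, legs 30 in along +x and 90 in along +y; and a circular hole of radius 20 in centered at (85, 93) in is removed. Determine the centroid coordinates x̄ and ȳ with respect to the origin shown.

rectangular body: A = 130 × 170 = 22100.00, centroid at (65.00, 85.00).
semicircular top: A = ½π·65² = 6636.61, centroid at (65.00, 197.59).
triangular fin: A = ½·30·90 = 1350.00, centroid at (140.00, 30.00).
hole: A = −π·20² = -1256.64, centroid at (85.00, 93.00).
ΣA = 28829.98 in², ΣAx̄ = 1950065.79 in³, ΣAȳ = 3113440.55 in³.
x̄ = 1950065.79/28829.98 = 67.64 in; ȳ = 3113440.55/28829.98 = 107.99 in.

x̄ = 67.64 in, ȳ = 107.99 in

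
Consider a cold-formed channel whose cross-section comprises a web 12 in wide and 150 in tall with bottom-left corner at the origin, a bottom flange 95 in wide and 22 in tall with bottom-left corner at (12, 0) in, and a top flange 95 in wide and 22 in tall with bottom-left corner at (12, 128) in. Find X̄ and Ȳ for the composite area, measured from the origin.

X̄ = 43.40 in, Ȳ = 75.00 in

web: A = 12 × 150 = 1800.00, centroid at (6.00, 75.00).
bottom flange: A = 95 × 22 = 2090.00, centroid at (59.50, 11.00).
top flange: A = 95 × 22 = 2090.00, centroid at (59.50, 139.00).
ΣA = 5980.00 in²
ΣAX̄ = (1800.00)(6.00) + (2090.00)(59.50) + (2090.00)(59.50) = 259510.00 in³
ΣAȲ = (1800.00)(75.00) + (2090.00)(11.00) + (2090.00)(139.00) = 448500.00 in³
X̄ = 259510.00 / 5980.00 = 43.40 in
Ȳ = 448500.00 / 5980.00 = 75.00 in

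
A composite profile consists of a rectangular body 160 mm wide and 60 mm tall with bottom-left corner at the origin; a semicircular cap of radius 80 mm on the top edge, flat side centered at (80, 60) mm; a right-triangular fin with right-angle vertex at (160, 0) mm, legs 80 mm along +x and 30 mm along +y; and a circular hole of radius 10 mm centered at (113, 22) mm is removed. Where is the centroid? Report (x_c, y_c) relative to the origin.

x_c = 85.73 mm, y_c = 60.26 mm

Part | A | x̄ᵢ | ȳᵢ | A·x̄ᵢ | A·ȳᵢ
rectangular body | 9600.00 | 80.00 | 30.00 | 768000.00 | 288000.00
semicircular top | 10053.10 | 80.00 | 93.95 | 804247.72 | 944519.12
triangular fin | 1200.00 | 186.67 | 10.00 | 224000.00 | 12000.00
hole | -314.16 | 113.00 | 22.00 | -35500.00 | -6911.50
Σ | 20538.94 |  |  | 1760747.72 | 1237607.62
x_c = 1760747.72 / 20538.94 = 85.73 mm
y_c = 1237607.62 / 20538.94 = 60.26 mm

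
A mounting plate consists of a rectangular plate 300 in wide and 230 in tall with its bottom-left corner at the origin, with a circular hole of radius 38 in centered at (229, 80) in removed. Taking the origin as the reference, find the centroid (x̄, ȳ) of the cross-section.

x̄ = 144.44 in, ȳ = 117.46 in

plate: A = 300 × 230 = 69000.00, centroid at (150.00, 115.00).
hole: A = −π·38² = -4536.46, centroid at (229.00, 80.00).
ΣA = 64463.54 in²
ΣAx̄ = (69000.00)(150.00) + (-4536.46)(229.00) = 9311150.71 in³
ΣAȳ = (69000.00)(115.00) + (-4536.46)(80.00) = 7572083.22 in³
x̄ = 9311150.71 / 64463.54 = 144.44 in
ȳ = 7572083.22 / 64463.54 = 117.46 in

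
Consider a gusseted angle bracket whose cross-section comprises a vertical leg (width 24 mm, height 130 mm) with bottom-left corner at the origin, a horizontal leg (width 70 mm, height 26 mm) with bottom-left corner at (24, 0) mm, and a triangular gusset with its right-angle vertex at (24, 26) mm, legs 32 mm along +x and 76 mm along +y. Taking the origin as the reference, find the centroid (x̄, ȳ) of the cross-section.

x̄ = 30.37 mm, ȳ = 46.93 mm

vertical leg: A = 24 × 130 = 3120.00, centroid at (12.00, 65.00).
horizontal leg: A = 70 × 26 = 1820.00, centroid at (59.00, 13.00).
gusset: A = ½·32·76 = 1216.00, centroid at (34.67, 51.33).
ΣA = 6156.00 mm², ΣAx̄ = 186974.67 mm³, ΣAȳ = 288881.33 mm³.
x̄ = 186974.67/6156.00 = 30.37 mm; ȳ = 288881.33/6156.00 = 46.93 mm.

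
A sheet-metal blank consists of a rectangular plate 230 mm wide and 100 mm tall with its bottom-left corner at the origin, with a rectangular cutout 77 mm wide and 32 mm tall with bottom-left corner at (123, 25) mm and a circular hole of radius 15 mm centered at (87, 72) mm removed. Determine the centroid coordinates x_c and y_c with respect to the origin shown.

x_c = 110.22 mm, y_c = 50.33 mm

plate: A = 230 × 100 = 23000.00, centroid at (115.00, 50.00).
hole 1: A = −(77 × 32) = -2464.00, centroid at (161.50, 41.00).
hole 2: A = −π·15² = -706.86, centroid at (87.00, 72.00).
ΣA = 19829.14 mm²
ΣAx_c = (23000.00)(115.00) + (-2464.00)(161.50) + (-706.86)(87.00) = 2185567.32 mm³
ΣAy_c = (23000.00)(50.00) + (-2464.00)(41.00) + (-706.86)(72.00) = 998082.20 mm³
x_c = 2185567.32 / 19829.14 = 110.22 mm
y_c = 998082.20 / 19829.14 = 50.33 mm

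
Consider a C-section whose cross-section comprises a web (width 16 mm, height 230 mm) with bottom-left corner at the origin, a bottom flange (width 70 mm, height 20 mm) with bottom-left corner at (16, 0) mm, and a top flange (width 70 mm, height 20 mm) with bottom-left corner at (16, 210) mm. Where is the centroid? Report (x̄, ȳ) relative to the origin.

x̄ = 26.58 mm, ȳ = 115.00 mm

web: A = 16 × 230 = 3680.00, centroid at (8.00, 115.00).
bottom flange: A = 70 × 20 = 1400.00, centroid at (51.00, 10.00).
top flange: A = 70 × 20 = 1400.00, centroid at (51.00, 220.00).
ΣA = 6480.00 mm², ΣAx̄ = 172240.00 mm³, ΣAȳ = 745200.00 mm³.
x̄ = 172240.00/6480.00 = 26.58 mm; ȳ = 745200.00/6480.00 = 115.00 mm.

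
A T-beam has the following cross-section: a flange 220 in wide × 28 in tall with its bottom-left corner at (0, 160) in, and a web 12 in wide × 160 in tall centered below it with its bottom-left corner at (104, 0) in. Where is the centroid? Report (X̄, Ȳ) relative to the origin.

Part | A | x̄ᵢ | ȳᵢ | A·x̄ᵢ | A·ȳᵢ
web | 1920.00 | 110.00 | 80.00 | 211200.00 | 153600.00
flange | 6160.00 | 110.00 | 174.00 | 677600.00 | 1071840.00
Σ | 8080.00 |  |  | 888800.00 | 1225440.00
X̄ = 888800.00 / 8080.00 = 110.00 in
Ȳ = 1225440.00 / 8080.00 = 151.66 in

X̄ = 110.00 in, Ȳ = 151.66 in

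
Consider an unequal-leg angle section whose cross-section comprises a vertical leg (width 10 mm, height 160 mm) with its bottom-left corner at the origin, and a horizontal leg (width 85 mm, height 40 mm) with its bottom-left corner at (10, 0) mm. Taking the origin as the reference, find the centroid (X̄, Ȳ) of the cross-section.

X̄ = 37.30 mm, Ȳ = 39.20 mm

vertical leg: A = 10 × 160 = 1600.00, centroid at (5.00, 80.00).
horizontal leg: A = 85 × 40 = 3400.00, centroid at (52.50, 20.00).
ΣA = 5000.00 mm², ΣAX̄ = 186500.00 mm³, ΣAȲ = 196000.00 mm³.
X̄ = 186500.00/5000.00 = 37.30 mm; Ȳ = 196000.00/5000.00 = 39.20 mm.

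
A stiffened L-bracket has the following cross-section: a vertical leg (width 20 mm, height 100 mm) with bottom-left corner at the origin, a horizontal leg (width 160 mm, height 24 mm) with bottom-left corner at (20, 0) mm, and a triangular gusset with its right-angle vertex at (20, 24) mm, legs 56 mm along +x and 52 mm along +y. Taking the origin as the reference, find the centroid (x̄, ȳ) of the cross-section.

vertical leg: A = 20 × 100 = 2000.00, centroid at (10.00, 50.00).
horizontal leg: A = 160 × 24 = 3840.00, centroid at (100.00, 12.00).
gusset: A = ½·56·52 = 1456.00, centroid at (38.67, 41.33).
ΣA = 7296.00 mm², ΣAx̄ = 460298.67 mm³, ΣAȳ = 206261.33 mm³.
x̄ = 460298.67/7296.00 = 63.09 mm; ȳ = 206261.33/7296.00 = 28.27 mm.

x̄ = 63.09 mm, ȳ = 28.27 mm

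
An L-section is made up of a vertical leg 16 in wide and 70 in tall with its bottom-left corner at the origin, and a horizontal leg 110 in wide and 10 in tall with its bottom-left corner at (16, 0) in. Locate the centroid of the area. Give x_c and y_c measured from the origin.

x_c = 39.22 in, y_c = 20.14 in

vertical leg: A = 16 × 70 = 1120.00, centroid at (8.00, 35.00).
horizontal leg: A = 110 × 10 = 1100.00, centroid at (71.00, 5.00).
ΣA = 2220.00 in², ΣAx_c = 87060.00 in³, ΣAy_c = 44700.00 in³.
x_c = 87060.00/2220.00 = 39.22 in; y_c = 44700.00/2220.00 = 20.14 in.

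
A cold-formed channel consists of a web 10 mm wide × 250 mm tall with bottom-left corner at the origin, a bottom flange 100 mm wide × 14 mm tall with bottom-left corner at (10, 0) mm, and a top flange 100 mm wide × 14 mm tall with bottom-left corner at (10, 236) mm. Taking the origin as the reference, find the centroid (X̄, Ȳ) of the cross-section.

web: A = 10 × 250 = 2500.00, centroid at (5.00, 125.00).
bottom flange: A = 100 × 14 = 1400.00, centroid at (60.00, 7.00).
top flange: A = 100 × 14 = 1400.00, centroid at (60.00, 243.00).
ΣA = 5300.00 mm², ΣAX̄ = 180500.00 mm³, ΣAȲ = 662500.00 mm³.
X̄ = 180500.00/5300.00 = 34.06 mm; Ȳ = 662500.00/5300.00 = 125.00 mm.

X̄ = 34.06 mm, Ȳ = 125.00 mm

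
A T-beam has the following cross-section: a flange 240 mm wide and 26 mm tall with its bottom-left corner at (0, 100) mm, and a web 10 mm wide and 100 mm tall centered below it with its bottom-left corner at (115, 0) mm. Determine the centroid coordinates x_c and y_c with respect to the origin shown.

x_c = 120.00 mm, y_c = 104.30 mm

web: A = 10 × 100 = 1000.00, centroid at (120.00, 50.00).
flange: A = 240 × 26 = 6240.00, centroid at (120.00, 113.00).
ΣA = 7240.00 mm²
ΣAx_c = (1000.00)(120.00) + (6240.00)(120.00) = 868800.00 mm³
ΣAy_c = (1000.00)(50.00) + (6240.00)(113.00) = 755120.00 mm³
x_c = 868800.00 / 7240.00 = 120.00 mm
y_c = 755120.00 / 7240.00 = 104.30 mm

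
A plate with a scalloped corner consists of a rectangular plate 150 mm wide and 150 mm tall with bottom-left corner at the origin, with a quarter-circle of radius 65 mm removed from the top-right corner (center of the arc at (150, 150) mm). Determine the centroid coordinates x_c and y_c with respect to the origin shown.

plate: A = 150 × 150 = 22500.00, centroid at (75.00, 75.00).
removed quarter-circle: A = −¼π·65² = -3318.31, centroid at (122.41, 122.41).
ΣA = 19181.69 mm²
ΣAx_c = (22500.00)(75.00) + (-3318.31)(122.41) = 1281295.58 mm³
ΣAy_c = (22500.00)(75.00) + (-3318.31)(122.41) = 1281295.58 mm³
x_c = 1281295.58 / 19181.69 = 66.80 mm
y_c = 1281295.58 / 19181.69 = 66.80 mm

x_c = 66.80 mm, y_c = 66.80 mm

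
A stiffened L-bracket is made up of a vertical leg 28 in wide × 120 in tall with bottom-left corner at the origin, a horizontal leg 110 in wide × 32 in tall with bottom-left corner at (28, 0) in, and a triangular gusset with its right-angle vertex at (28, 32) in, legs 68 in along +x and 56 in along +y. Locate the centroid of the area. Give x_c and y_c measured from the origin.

x_c = 49.60 in, y_c = 40.34 in

vertical leg: A = 28 × 120 = 3360.00, centroid at (14.00, 60.00).
horizontal leg: A = 110 × 32 = 3520.00, centroid at (83.00, 16.00).
gusset: A = ½·68·56 = 1904.00, centroid at (50.67, 50.67).
ΣA = 8784.00 in²
ΣAx_c = (3360.00)(14.00) + (3520.00)(83.00) + (1904.00)(50.67) = 435669.33 in³
ΣAy_c = (3360.00)(60.00) + (3520.00)(16.00) + (1904.00)(50.67) = 354389.33 in³
x_c = 435669.33 / 8784.00 = 49.60 in
y_c = 354389.33 / 8784.00 = 40.34 in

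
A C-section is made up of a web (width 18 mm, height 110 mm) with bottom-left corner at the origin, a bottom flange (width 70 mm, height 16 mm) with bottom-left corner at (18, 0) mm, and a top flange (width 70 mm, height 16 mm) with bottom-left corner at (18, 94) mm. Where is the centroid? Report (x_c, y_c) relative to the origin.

x_c = 32.36 mm, y_c = 55.00 mm

Part | A | x̄ᵢ | ȳᵢ | A·x̄ᵢ | A·ȳᵢ
web | 1980.00 | 9.00 | 55.00 | 17820.00 | 108900.00
bottom flange | 1120.00 | 53.00 | 8.00 | 59360.00 | 8960.00
top flange | 1120.00 | 53.00 | 102.00 | 59360.00 | 114240.00
Σ | 4220.00 |  |  | 136540.00 | 232100.00
x_c = 136540.00 / 4220.00 = 32.36 mm
y_c = 232100.00 / 4220.00 = 55.00 mm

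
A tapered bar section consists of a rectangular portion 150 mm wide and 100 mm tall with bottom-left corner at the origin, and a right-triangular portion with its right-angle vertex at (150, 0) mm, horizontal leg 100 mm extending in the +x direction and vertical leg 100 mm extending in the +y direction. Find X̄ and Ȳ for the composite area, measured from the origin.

X̄ = 102.08 mm, Ȳ = 45.83 mm

Part | A | x̄ᵢ | ȳᵢ | A·x̄ᵢ | A·ȳᵢ
rectangular portion | 15000.00 | 75.00 | 50.00 | 1125000.00 | 750000.00
triangular portion | 5000.00 | 183.33 | 33.33 | 916666.67 | 166666.67
Σ | 20000.00 |  |  | 2041666.67 | 916666.67
X̄ = 2041666.67 / 20000.00 = 102.08 mm
Ȳ = 916666.67 / 20000.00 = 45.83 mm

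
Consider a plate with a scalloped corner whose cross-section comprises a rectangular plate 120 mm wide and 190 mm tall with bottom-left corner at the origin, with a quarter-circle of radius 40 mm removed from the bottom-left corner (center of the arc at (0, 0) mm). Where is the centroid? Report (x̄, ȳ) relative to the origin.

x̄ = 62.51 mm, ȳ = 99.55 mm

plate: A = 120 × 190 = 22800.00, centroid at (60.00, 95.00).
removed quarter-circle: A = −¼π·40² = -1256.64, centroid at (16.98, 16.98).
ΣA = 21543.36 mm², ΣAx̄ = 1346666.67 mm³, ΣAȳ = 2144666.67 mm³.
x̄ = 1346666.67/21543.36 = 62.51 mm; ȳ = 2144666.67/21543.36 = 99.55 mm.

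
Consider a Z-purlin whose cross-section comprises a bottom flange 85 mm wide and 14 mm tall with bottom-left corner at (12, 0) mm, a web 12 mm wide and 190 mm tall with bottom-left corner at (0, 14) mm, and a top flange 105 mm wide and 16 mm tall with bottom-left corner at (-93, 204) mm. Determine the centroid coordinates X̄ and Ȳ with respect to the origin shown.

bottom flange: A = 85 × 14 = 1190.00, centroid at (54.50, 7.00).
web: A = 12 × 190 = 2280.00, centroid at (6.00, 109.00).
top flange: A = 105 × 16 = 1680.00, centroid at (-40.50, 212.00).
ΣA = 5150.00 mm², ΣAX̄ = 10495.00 mm³, ΣAȲ = 613010.00 mm³.
X̄ = 10495.00/5150.00 = 2.04 mm; Ȳ = 613010.00/5150.00 = 119.03 mm.

X̄ = 2.04 mm, Ȳ = 119.03 mm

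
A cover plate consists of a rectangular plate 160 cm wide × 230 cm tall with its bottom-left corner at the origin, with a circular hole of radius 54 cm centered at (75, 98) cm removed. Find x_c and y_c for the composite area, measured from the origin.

Part | A | x̄ᵢ | ȳᵢ | A·x̄ᵢ | A·ȳᵢ
plate | 36800.00 | 80.00 | 115.00 | 2944000.00 | 4232000.00
hole | -9160.88 | 75.00 | 98.00 | -687066.31 | -897766.65
Σ | 27639.12 |  |  | 2256933.69 | 3334233.35
x_c = 2256933.69 / 27639.12 = 81.66 cm
y_c = 3334233.35 / 27639.12 = 120.63 cm

x_c = 81.66 cm, y_c = 120.63 cm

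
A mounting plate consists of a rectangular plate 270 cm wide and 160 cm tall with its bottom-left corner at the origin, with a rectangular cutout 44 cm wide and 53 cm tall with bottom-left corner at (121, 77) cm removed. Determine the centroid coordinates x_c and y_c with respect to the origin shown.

Part | A | x̄ᵢ | ȳᵢ | A·x̄ᵢ | A·ȳᵢ
plate | 43200.00 | 135.00 | 80.00 | 5832000.00 | 3456000.00
hole | -2332.00 | 143.00 | 103.50 | -333476.00 | -241362.00
Σ | 40868.00 |  |  | 5498524.00 | 3214638.00
x_c = 5498524.00 / 40868.00 = 134.54 cm
y_c = 3214638.00 / 40868.00 = 78.66 cm

x_c = 134.54 cm, y_c = 78.66 cm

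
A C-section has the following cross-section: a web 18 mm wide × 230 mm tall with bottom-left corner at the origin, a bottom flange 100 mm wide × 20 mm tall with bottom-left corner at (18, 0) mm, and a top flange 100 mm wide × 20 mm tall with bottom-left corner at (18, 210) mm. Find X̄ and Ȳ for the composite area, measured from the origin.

X̄ = 37.99 mm, Ȳ = 115.00 mm

web: A = 18 × 230 = 4140.00, centroid at (9.00, 115.00).
bottom flange: A = 100 × 20 = 2000.00, centroid at (68.00, 10.00).
top flange: A = 100 × 20 = 2000.00, centroid at (68.00, 220.00).
ΣA = 8140.00 mm²
ΣAX̄ = (4140.00)(9.00) + (2000.00)(68.00) + (2000.00)(68.00) = 309260.00 mm³
ΣAȲ = (4140.00)(115.00) + (2000.00)(10.00) + (2000.00)(220.00) = 936100.00 mm³
X̄ = 309260.00 / 8140.00 = 37.99 mm
Ȳ = 936100.00 / 8140.00 = 115.00 mm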